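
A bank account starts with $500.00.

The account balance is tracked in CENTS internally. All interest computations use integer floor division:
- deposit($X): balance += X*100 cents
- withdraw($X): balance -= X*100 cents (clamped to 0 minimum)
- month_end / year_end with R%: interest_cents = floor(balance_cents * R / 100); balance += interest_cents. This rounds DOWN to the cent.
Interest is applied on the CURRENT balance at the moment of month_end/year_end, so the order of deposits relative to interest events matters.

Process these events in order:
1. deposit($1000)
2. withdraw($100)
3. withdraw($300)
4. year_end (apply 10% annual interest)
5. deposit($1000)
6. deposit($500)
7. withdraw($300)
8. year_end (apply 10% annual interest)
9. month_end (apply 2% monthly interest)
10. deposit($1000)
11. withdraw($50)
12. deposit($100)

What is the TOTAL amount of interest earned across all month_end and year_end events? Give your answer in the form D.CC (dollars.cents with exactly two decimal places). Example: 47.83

After 1 (deposit($1000)): balance=$1500.00 total_interest=$0.00
After 2 (withdraw($100)): balance=$1400.00 total_interest=$0.00
After 3 (withdraw($300)): balance=$1100.00 total_interest=$0.00
After 4 (year_end (apply 10% annual interest)): balance=$1210.00 total_interest=$110.00
After 5 (deposit($1000)): balance=$2210.00 total_interest=$110.00
After 6 (deposit($500)): balance=$2710.00 total_interest=$110.00
After 7 (withdraw($300)): balance=$2410.00 total_interest=$110.00
After 8 (year_end (apply 10% annual interest)): balance=$2651.00 total_interest=$351.00
After 9 (month_end (apply 2% monthly interest)): balance=$2704.02 total_interest=$404.02
After 10 (deposit($1000)): balance=$3704.02 total_interest=$404.02
After 11 (withdraw($50)): balance=$3654.02 total_interest=$404.02
After 12 (deposit($100)): balance=$3754.02 total_interest=$404.02

Answer: 404.02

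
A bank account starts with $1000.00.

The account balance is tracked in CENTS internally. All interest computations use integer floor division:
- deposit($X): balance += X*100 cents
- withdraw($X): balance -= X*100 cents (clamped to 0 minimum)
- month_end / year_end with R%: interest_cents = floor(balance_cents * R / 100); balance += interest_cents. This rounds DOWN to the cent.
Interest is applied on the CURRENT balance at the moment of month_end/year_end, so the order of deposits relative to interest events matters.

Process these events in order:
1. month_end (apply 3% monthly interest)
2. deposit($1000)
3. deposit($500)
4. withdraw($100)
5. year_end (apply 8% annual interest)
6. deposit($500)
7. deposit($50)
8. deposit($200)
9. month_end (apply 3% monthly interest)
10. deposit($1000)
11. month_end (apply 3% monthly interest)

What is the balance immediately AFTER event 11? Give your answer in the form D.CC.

After 1 (month_end (apply 3% monthly interest)): balance=$1030.00 total_interest=$30.00
After 2 (deposit($1000)): balance=$2030.00 total_interest=$30.00
After 3 (deposit($500)): balance=$2530.00 total_interest=$30.00
After 4 (withdraw($100)): balance=$2430.00 total_interest=$30.00
After 5 (year_end (apply 8% annual interest)): balance=$2624.40 total_interest=$224.40
After 6 (deposit($500)): balance=$3124.40 total_interest=$224.40
After 7 (deposit($50)): balance=$3174.40 total_interest=$224.40
After 8 (deposit($200)): balance=$3374.40 total_interest=$224.40
After 9 (month_end (apply 3% monthly interest)): balance=$3475.63 total_interest=$325.63
After 10 (deposit($1000)): balance=$4475.63 total_interest=$325.63
After 11 (month_end (apply 3% monthly interest)): balance=$4609.89 total_interest=$459.89

Answer: 4609.89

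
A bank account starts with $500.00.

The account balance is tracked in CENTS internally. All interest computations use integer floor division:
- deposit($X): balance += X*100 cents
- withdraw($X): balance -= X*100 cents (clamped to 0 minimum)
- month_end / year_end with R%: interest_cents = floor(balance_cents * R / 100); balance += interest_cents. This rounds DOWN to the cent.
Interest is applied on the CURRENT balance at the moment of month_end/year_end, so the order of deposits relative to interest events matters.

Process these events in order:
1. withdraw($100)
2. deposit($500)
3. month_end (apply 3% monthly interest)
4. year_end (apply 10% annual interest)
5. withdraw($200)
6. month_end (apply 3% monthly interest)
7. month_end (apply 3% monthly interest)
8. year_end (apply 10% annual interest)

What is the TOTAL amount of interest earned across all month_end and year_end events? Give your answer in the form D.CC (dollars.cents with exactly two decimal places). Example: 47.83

After 1 (withdraw($100)): balance=$400.00 total_interest=$0.00
After 2 (deposit($500)): balance=$900.00 total_interest=$0.00
After 3 (month_end (apply 3% monthly interest)): balance=$927.00 total_interest=$27.00
After 4 (year_end (apply 10% annual interest)): balance=$1019.70 total_interest=$119.70
After 5 (withdraw($200)): balance=$819.70 total_interest=$119.70
After 6 (month_end (apply 3% monthly interest)): balance=$844.29 total_interest=$144.29
After 7 (month_end (apply 3% monthly interest)): balance=$869.61 total_interest=$169.61
After 8 (year_end (apply 10% annual interest)): balance=$956.57 total_interest=$256.57

Answer: 256.57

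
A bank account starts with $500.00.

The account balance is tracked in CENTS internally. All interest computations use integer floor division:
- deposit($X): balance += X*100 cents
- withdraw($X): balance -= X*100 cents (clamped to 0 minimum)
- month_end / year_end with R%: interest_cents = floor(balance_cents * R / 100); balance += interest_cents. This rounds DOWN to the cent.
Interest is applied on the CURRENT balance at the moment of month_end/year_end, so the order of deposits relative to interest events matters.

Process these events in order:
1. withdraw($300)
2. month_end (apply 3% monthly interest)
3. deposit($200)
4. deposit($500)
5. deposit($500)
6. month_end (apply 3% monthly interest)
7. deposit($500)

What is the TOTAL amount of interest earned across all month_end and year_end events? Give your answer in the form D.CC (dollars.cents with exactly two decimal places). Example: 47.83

After 1 (withdraw($300)): balance=$200.00 total_interest=$0.00
After 2 (month_end (apply 3% monthly interest)): balance=$206.00 total_interest=$6.00
After 3 (deposit($200)): balance=$406.00 total_interest=$6.00
After 4 (deposit($500)): balance=$906.00 total_interest=$6.00
After 5 (deposit($500)): balance=$1406.00 total_interest=$6.00
After 6 (month_end (apply 3% monthly interest)): balance=$1448.18 total_interest=$48.18
After 7 (deposit($500)): balance=$1948.18 total_interest=$48.18

Answer: 48.18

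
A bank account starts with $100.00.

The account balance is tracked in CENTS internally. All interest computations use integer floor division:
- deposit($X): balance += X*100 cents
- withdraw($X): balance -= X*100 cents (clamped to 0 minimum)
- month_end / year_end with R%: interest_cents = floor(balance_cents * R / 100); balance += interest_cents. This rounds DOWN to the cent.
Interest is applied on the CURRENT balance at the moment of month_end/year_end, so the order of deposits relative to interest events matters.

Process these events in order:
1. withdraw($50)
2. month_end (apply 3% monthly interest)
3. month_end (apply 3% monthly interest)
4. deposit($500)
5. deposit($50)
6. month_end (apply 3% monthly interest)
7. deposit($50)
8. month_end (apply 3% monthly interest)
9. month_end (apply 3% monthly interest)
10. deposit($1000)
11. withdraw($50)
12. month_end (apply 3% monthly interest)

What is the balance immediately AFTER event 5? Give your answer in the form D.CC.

Answer: 603.04

Derivation:
After 1 (withdraw($50)): balance=$50.00 total_interest=$0.00
After 2 (month_end (apply 3% monthly interest)): balance=$51.50 total_interest=$1.50
After 3 (month_end (apply 3% monthly interest)): balance=$53.04 total_interest=$3.04
After 4 (deposit($500)): balance=$553.04 total_interest=$3.04
After 5 (deposit($50)): balance=$603.04 total_interest=$3.04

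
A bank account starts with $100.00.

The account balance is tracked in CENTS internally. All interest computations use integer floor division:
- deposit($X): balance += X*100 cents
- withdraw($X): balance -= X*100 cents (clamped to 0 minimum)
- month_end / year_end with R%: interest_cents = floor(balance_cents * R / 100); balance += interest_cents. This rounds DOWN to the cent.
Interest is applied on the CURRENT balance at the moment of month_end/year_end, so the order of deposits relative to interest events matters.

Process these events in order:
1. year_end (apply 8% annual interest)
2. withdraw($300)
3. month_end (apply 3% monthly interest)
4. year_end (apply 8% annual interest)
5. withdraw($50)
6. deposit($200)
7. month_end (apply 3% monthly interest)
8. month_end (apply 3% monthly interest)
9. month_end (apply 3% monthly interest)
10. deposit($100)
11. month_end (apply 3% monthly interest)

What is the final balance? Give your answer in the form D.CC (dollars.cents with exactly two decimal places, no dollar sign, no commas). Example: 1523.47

After 1 (year_end (apply 8% annual interest)): balance=$108.00 total_interest=$8.00
After 2 (withdraw($300)): balance=$0.00 total_interest=$8.00
After 3 (month_end (apply 3% monthly interest)): balance=$0.00 total_interest=$8.00
After 4 (year_end (apply 8% annual interest)): balance=$0.00 total_interest=$8.00
After 5 (withdraw($50)): balance=$0.00 total_interest=$8.00
After 6 (deposit($200)): balance=$200.00 total_interest=$8.00
After 7 (month_end (apply 3% monthly interest)): balance=$206.00 total_interest=$14.00
After 8 (month_end (apply 3% monthly interest)): balance=$212.18 total_interest=$20.18
After 9 (month_end (apply 3% monthly interest)): balance=$218.54 total_interest=$26.54
After 10 (deposit($100)): balance=$318.54 total_interest=$26.54
After 11 (month_end (apply 3% monthly interest)): balance=$328.09 total_interest=$36.09

Answer: 328.09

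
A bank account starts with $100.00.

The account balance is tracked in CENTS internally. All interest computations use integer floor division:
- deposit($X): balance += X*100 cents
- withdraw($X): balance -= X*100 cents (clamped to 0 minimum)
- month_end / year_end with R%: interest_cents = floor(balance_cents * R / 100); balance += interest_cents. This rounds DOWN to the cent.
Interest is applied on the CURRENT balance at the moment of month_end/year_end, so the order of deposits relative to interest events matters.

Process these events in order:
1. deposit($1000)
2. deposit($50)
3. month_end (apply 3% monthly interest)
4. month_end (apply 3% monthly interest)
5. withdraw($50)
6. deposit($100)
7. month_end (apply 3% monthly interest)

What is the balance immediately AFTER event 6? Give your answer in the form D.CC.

Answer: 1270.03

Derivation:
After 1 (deposit($1000)): balance=$1100.00 total_interest=$0.00
After 2 (deposit($50)): balance=$1150.00 total_interest=$0.00
After 3 (month_end (apply 3% monthly interest)): balance=$1184.50 total_interest=$34.50
After 4 (month_end (apply 3% monthly interest)): balance=$1220.03 total_interest=$70.03
After 5 (withdraw($50)): balance=$1170.03 total_interest=$70.03
After 6 (deposit($100)): balance=$1270.03 total_interest=$70.03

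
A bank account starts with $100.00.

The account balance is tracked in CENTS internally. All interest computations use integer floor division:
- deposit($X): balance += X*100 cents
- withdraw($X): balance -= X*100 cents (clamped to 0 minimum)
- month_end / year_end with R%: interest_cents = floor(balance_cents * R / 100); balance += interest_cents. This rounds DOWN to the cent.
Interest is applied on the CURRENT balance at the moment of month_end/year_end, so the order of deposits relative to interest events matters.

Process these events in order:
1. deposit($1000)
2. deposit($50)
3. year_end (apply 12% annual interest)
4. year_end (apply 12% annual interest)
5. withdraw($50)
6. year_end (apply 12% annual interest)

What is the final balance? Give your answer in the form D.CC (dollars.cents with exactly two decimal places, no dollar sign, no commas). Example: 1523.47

Answer: 1559.66

Derivation:
After 1 (deposit($1000)): balance=$1100.00 total_interest=$0.00
After 2 (deposit($50)): balance=$1150.00 total_interest=$0.00
After 3 (year_end (apply 12% annual interest)): balance=$1288.00 total_interest=$138.00
After 4 (year_end (apply 12% annual interest)): balance=$1442.56 total_interest=$292.56
After 5 (withdraw($50)): balance=$1392.56 total_interest=$292.56
After 6 (year_end (apply 12% annual interest)): balance=$1559.66 total_interest=$459.66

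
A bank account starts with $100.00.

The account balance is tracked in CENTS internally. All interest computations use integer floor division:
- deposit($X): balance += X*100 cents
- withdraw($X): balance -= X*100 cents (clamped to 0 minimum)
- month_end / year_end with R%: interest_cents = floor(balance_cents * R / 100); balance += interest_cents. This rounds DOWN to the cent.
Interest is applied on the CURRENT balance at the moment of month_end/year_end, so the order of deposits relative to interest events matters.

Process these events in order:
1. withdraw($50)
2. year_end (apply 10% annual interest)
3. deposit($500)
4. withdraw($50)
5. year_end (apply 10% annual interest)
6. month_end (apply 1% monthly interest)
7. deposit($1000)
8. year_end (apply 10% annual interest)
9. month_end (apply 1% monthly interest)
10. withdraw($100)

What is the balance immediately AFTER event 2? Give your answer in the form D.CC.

Answer: 55.00

Derivation:
After 1 (withdraw($50)): balance=$50.00 total_interest=$0.00
After 2 (year_end (apply 10% annual interest)): balance=$55.00 total_interest=$5.00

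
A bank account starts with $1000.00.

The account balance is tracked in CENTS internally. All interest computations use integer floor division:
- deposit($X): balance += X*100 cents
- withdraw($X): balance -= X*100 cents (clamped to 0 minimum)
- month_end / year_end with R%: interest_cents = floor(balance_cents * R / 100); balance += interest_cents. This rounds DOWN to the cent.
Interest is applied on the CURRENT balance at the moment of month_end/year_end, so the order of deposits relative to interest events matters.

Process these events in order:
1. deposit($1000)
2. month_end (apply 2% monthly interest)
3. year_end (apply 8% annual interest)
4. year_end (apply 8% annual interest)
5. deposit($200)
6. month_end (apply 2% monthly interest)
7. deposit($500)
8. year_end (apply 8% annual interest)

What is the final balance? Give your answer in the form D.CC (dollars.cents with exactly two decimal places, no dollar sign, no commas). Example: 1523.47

After 1 (deposit($1000)): balance=$2000.00 total_interest=$0.00
After 2 (month_end (apply 2% monthly interest)): balance=$2040.00 total_interest=$40.00
After 3 (year_end (apply 8% annual interest)): balance=$2203.20 total_interest=$203.20
After 4 (year_end (apply 8% annual interest)): balance=$2379.45 total_interest=$379.45
After 5 (deposit($200)): balance=$2579.45 total_interest=$379.45
After 6 (month_end (apply 2% monthly interest)): balance=$2631.03 total_interest=$431.03
After 7 (deposit($500)): balance=$3131.03 total_interest=$431.03
After 8 (year_end (apply 8% annual interest)): balance=$3381.51 total_interest=$681.51

Answer: 3381.51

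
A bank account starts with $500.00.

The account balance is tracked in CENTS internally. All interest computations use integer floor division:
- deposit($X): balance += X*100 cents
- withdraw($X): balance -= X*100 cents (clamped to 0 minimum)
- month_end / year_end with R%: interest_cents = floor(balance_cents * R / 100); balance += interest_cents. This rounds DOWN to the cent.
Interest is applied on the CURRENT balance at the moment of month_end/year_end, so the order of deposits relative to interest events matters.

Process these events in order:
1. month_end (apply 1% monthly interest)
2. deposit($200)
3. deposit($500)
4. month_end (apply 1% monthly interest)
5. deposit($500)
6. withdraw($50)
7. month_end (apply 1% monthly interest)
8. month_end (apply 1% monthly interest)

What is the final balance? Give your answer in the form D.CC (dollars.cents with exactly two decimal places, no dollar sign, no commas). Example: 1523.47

Answer: 1700.55

Derivation:
After 1 (month_end (apply 1% monthly interest)): balance=$505.00 total_interest=$5.00
After 2 (deposit($200)): balance=$705.00 total_interest=$5.00
After 3 (deposit($500)): balance=$1205.00 total_interest=$5.00
After 4 (month_end (apply 1% monthly interest)): balance=$1217.05 total_interest=$17.05
After 5 (deposit($500)): balance=$1717.05 total_interest=$17.05
After 6 (withdraw($50)): balance=$1667.05 total_interest=$17.05
After 7 (month_end (apply 1% monthly interest)): balance=$1683.72 total_interest=$33.72
After 8 (month_end (apply 1% monthly interest)): balance=$1700.55 total_interest=$50.55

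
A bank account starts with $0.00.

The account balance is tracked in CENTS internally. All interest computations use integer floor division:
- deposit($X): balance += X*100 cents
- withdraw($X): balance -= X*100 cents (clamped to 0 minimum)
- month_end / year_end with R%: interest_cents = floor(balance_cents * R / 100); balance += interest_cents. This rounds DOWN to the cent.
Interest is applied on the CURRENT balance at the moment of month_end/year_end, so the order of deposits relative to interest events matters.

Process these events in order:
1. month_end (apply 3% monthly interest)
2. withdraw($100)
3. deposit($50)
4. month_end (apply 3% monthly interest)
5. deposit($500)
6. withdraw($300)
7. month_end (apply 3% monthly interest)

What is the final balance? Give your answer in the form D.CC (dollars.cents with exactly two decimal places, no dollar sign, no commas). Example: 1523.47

Answer: 259.04

Derivation:
After 1 (month_end (apply 3% monthly interest)): balance=$0.00 total_interest=$0.00
After 2 (withdraw($100)): balance=$0.00 total_interest=$0.00
After 3 (deposit($50)): balance=$50.00 total_interest=$0.00
After 4 (month_end (apply 3% monthly interest)): balance=$51.50 total_interest=$1.50
After 5 (deposit($500)): balance=$551.50 total_interest=$1.50
After 6 (withdraw($300)): balance=$251.50 total_interest=$1.50
After 7 (month_end (apply 3% monthly interest)): balance=$259.04 total_interest=$9.04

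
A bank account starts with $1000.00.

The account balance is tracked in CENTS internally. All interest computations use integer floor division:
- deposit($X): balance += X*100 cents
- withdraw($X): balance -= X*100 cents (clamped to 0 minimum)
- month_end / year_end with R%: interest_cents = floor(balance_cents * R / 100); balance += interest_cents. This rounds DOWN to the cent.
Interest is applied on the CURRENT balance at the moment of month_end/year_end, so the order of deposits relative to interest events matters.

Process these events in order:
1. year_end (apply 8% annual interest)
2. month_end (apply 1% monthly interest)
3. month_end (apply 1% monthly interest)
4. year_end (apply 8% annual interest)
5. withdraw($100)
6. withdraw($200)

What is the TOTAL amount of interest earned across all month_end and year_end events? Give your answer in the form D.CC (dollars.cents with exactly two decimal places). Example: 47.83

Answer: 189.83

Derivation:
After 1 (year_end (apply 8% annual interest)): balance=$1080.00 total_interest=$80.00
After 2 (month_end (apply 1% monthly interest)): balance=$1090.80 total_interest=$90.80
After 3 (month_end (apply 1% monthly interest)): balance=$1101.70 total_interest=$101.70
After 4 (year_end (apply 8% annual interest)): balance=$1189.83 total_interest=$189.83
After 5 (withdraw($100)): balance=$1089.83 total_interest=$189.83
After 6 (withdraw($200)): balance=$889.83 total_interest=$189.83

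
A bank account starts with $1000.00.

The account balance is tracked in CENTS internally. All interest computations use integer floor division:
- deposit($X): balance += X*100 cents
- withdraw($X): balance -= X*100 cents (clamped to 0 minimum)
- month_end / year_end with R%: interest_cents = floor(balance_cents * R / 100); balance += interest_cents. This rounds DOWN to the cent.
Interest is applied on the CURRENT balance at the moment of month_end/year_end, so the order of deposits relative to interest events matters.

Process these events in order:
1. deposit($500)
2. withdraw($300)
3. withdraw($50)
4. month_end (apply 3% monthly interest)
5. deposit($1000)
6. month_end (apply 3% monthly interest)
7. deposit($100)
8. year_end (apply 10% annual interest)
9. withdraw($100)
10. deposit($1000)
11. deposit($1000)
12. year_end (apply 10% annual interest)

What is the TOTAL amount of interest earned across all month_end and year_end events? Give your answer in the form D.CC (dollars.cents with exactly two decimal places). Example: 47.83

Answer: 783.53

Derivation:
After 1 (deposit($500)): balance=$1500.00 total_interest=$0.00
After 2 (withdraw($300)): balance=$1200.00 total_interest=$0.00
After 3 (withdraw($50)): balance=$1150.00 total_interest=$0.00
After 4 (month_end (apply 3% monthly interest)): balance=$1184.50 total_interest=$34.50
After 5 (deposit($1000)): balance=$2184.50 total_interest=$34.50
After 6 (month_end (apply 3% monthly interest)): balance=$2250.03 total_interest=$100.03
After 7 (deposit($100)): balance=$2350.03 total_interest=$100.03
After 8 (year_end (apply 10% annual interest)): balance=$2585.03 total_interest=$335.03
After 9 (withdraw($100)): balance=$2485.03 total_interest=$335.03
After 10 (deposit($1000)): balance=$3485.03 total_interest=$335.03
After 11 (deposit($1000)): balance=$4485.03 total_interest=$335.03
After 12 (year_end (apply 10% annual interest)): balance=$4933.53 total_interest=$783.53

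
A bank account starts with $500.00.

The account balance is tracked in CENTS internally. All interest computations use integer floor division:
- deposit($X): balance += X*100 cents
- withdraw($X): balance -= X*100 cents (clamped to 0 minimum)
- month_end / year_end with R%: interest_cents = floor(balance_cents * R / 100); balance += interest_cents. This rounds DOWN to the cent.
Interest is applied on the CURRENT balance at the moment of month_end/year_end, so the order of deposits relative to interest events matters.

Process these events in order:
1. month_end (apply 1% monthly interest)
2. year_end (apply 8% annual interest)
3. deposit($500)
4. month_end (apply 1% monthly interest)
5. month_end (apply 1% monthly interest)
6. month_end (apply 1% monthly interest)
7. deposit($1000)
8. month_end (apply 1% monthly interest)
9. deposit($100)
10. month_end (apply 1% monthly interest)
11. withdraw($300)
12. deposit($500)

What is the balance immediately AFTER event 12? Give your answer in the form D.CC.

Answer: 2419.80

Derivation:
After 1 (month_end (apply 1% monthly interest)): balance=$505.00 total_interest=$5.00
After 2 (year_end (apply 8% annual interest)): balance=$545.40 total_interest=$45.40
After 3 (deposit($500)): balance=$1045.40 total_interest=$45.40
After 4 (month_end (apply 1% monthly interest)): balance=$1055.85 total_interest=$55.85
After 5 (month_end (apply 1% monthly interest)): balance=$1066.40 total_interest=$66.40
After 6 (month_end (apply 1% monthly interest)): balance=$1077.06 total_interest=$77.06
After 7 (deposit($1000)): balance=$2077.06 total_interest=$77.06
After 8 (month_end (apply 1% monthly interest)): balance=$2097.83 total_interest=$97.83
After 9 (deposit($100)): balance=$2197.83 total_interest=$97.83
After 10 (month_end (apply 1% monthly interest)): balance=$2219.80 total_interest=$119.80
After 11 (withdraw($300)): balance=$1919.80 total_interest=$119.80
After 12 (deposit($500)): balance=$2419.80 total_interest=$119.80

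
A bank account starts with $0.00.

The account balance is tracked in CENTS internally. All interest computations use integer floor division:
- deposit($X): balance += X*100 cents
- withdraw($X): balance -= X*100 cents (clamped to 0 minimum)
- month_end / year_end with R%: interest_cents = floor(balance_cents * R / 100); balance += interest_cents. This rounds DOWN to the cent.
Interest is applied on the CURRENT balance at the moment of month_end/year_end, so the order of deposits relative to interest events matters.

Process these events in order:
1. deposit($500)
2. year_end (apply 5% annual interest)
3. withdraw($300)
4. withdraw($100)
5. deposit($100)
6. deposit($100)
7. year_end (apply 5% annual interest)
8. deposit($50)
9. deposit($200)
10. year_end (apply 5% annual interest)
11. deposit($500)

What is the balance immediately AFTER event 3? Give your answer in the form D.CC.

Answer: 225.00

Derivation:
After 1 (deposit($500)): balance=$500.00 total_interest=$0.00
After 2 (year_end (apply 5% annual interest)): balance=$525.00 total_interest=$25.00
After 3 (withdraw($300)): balance=$225.00 total_interest=$25.00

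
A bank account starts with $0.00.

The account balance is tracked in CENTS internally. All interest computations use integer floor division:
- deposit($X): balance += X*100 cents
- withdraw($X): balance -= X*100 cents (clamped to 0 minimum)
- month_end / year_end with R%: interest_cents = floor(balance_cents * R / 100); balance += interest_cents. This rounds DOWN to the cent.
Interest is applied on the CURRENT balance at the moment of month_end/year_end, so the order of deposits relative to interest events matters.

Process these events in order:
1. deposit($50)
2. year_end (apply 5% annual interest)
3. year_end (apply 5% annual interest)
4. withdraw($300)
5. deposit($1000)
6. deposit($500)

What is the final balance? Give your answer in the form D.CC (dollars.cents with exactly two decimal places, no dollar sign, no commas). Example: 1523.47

After 1 (deposit($50)): balance=$50.00 total_interest=$0.00
After 2 (year_end (apply 5% annual interest)): balance=$52.50 total_interest=$2.50
After 3 (year_end (apply 5% annual interest)): balance=$55.12 total_interest=$5.12
After 4 (withdraw($300)): balance=$0.00 total_interest=$5.12
After 5 (deposit($1000)): balance=$1000.00 total_interest=$5.12
After 6 (deposit($500)): balance=$1500.00 total_interest=$5.12

Answer: 1500.00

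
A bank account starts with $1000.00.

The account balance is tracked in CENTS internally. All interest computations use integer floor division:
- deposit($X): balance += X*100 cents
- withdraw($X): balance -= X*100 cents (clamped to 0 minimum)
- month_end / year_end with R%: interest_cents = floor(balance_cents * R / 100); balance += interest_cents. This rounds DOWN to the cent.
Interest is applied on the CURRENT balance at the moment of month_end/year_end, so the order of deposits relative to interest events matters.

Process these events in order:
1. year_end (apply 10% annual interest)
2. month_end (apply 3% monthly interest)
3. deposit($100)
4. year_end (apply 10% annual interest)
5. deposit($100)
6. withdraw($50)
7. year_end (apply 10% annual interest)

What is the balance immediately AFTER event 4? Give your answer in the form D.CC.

Answer: 1356.30

Derivation:
After 1 (year_end (apply 10% annual interest)): balance=$1100.00 total_interest=$100.00
After 2 (month_end (apply 3% monthly interest)): balance=$1133.00 total_interest=$133.00
After 3 (deposit($100)): balance=$1233.00 total_interest=$133.00
After 4 (year_end (apply 10% annual interest)): balance=$1356.30 total_interest=$256.30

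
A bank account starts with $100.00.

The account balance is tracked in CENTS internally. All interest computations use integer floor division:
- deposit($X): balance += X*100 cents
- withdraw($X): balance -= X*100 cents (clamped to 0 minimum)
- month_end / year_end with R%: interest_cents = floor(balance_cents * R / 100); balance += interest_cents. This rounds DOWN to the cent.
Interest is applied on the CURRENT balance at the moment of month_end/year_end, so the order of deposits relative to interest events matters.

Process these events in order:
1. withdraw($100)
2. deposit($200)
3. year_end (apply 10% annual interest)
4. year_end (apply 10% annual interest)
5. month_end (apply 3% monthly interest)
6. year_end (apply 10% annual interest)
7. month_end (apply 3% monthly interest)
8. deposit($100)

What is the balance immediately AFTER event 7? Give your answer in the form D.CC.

Answer: 282.40

Derivation:
After 1 (withdraw($100)): balance=$0.00 total_interest=$0.00
After 2 (deposit($200)): balance=$200.00 total_interest=$0.00
After 3 (year_end (apply 10% annual interest)): balance=$220.00 total_interest=$20.00
After 4 (year_end (apply 10% annual interest)): balance=$242.00 total_interest=$42.00
After 5 (month_end (apply 3% monthly interest)): balance=$249.26 total_interest=$49.26
After 6 (year_end (apply 10% annual interest)): balance=$274.18 total_interest=$74.18
After 7 (month_end (apply 3% monthly interest)): balance=$282.40 total_interest=$82.40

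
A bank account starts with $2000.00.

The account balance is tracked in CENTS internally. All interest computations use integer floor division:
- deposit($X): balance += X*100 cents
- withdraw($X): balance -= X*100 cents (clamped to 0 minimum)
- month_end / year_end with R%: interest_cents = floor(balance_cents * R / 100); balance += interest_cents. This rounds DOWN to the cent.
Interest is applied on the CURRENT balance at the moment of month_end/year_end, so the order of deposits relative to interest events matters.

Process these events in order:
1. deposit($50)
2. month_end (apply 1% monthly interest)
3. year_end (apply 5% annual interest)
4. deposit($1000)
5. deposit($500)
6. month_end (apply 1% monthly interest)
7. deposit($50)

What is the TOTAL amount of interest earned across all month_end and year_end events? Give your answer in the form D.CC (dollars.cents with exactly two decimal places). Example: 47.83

Answer: 160.76

Derivation:
After 1 (deposit($50)): balance=$2050.00 total_interest=$0.00
After 2 (month_end (apply 1% monthly interest)): balance=$2070.50 total_interest=$20.50
After 3 (year_end (apply 5% annual interest)): balance=$2174.02 total_interest=$124.02
After 4 (deposit($1000)): balance=$3174.02 total_interest=$124.02
After 5 (deposit($500)): balance=$3674.02 total_interest=$124.02
After 6 (month_end (apply 1% monthly interest)): balance=$3710.76 total_interest=$160.76
After 7 (deposit($50)): balance=$3760.76 total_interest=$160.76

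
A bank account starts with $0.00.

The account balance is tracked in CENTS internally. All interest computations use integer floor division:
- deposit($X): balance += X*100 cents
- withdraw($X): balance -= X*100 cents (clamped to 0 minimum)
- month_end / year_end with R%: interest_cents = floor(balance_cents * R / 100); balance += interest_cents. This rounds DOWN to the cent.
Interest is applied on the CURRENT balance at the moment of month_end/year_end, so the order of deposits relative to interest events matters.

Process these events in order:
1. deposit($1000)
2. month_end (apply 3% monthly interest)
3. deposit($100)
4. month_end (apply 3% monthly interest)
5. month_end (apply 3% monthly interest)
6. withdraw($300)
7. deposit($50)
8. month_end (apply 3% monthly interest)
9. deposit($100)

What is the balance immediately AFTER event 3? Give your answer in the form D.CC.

After 1 (deposit($1000)): balance=$1000.00 total_interest=$0.00
After 2 (month_end (apply 3% monthly interest)): balance=$1030.00 total_interest=$30.00
After 3 (deposit($100)): balance=$1130.00 total_interest=$30.00

Answer: 1130.00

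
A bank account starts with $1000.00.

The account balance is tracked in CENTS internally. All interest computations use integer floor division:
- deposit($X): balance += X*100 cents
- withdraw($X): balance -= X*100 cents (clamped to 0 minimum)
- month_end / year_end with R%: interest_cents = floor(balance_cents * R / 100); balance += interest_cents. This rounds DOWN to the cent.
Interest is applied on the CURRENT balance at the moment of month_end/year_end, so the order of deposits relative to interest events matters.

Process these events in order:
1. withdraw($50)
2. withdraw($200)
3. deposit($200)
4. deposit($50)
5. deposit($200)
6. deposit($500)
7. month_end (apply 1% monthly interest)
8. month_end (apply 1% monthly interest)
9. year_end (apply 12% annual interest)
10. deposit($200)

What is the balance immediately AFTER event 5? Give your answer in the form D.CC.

Answer: 1200.00

Derivation:
After 1 (withdraw($50)): balance=$950.00 total_interest=$0.00
After 2 (withdraw($200)): balance=$750.00 total_interest=$0.00
After 3 (deposit($200)): balance=$950.00 total_interest=$0.00
After 4 (deposit($50)): balance=$1000.00 total_interest=$0.00
After 5 (deposit($200)): balance=$1200.00 total_interest=$0.00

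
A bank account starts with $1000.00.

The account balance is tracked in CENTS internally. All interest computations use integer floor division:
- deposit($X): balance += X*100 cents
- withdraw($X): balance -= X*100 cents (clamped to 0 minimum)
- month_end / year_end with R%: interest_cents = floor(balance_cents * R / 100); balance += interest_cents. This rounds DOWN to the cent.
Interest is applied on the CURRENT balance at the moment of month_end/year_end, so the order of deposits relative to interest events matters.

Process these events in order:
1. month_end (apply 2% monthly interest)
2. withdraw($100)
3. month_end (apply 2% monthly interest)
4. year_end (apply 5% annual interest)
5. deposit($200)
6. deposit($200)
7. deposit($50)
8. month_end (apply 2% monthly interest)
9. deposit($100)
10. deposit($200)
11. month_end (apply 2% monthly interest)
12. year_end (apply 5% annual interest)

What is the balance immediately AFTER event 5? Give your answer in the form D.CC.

Answer: 1185.32

Derivation:
After 1 (month_end (apply 2% monthly interest)): balance=$1020.00 total_interest=$20.00
After 2 (withdraw($100)): balance=$920.00 total_interest=$20.00
After 3 (month_end (apply 2% monthly interest)): balance=$938.40 total_interest=$38.40
After 4 (year_end (apply 5% annual interest)): balance=$985.32 total_interest=$85.32
After 5 (deposit($200)): balance=$1185.32 total_interest=$85.32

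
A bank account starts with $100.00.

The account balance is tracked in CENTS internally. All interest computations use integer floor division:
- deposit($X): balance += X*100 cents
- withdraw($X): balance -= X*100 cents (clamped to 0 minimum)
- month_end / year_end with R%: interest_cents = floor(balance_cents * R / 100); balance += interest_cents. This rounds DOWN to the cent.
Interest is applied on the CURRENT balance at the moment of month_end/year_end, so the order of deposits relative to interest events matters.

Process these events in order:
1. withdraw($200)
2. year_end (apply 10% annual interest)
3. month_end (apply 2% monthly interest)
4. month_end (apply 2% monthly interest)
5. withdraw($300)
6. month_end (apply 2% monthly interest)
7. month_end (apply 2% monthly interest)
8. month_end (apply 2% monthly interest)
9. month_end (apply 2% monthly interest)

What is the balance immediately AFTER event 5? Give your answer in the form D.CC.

Answer: 0.00

Derivation:
After 1 (withdraw($200)): balance=$0.00 total_interest=$0.00
After 2 (year_end (apply 10% annual interest)): balance=$0.00 total_interest=$0.00
After 3 (month_end (apply 2% monthly interest)): balance=$0.00 total_interest=$0.00
After 4 (month_end (apply 2% monthly interest)): balance=$0.00 total_interest=$0.00
After 5 (withdraw($300)): balance=$0.00 total_interest=$0.00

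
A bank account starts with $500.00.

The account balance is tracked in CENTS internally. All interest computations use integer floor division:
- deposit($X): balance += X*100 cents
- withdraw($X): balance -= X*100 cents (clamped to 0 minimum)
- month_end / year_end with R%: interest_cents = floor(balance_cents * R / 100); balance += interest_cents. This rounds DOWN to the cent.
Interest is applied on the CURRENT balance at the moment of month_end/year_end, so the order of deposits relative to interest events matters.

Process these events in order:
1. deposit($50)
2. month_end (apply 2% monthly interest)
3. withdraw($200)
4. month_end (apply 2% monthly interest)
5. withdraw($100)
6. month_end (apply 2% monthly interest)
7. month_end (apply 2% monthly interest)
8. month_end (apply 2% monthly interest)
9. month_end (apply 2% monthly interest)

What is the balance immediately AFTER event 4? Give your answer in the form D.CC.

Answer: 368.22

Derivation:
After 1 (deposit($50)): balance=$550.00 total_interest=$0.00
After 2 (month_end (apply 2% monthly interest)): balance=$561.00 total_interest=$11.00
After 3 (withdraw($200)): balance=$361.00 total_interest=$11.00
After 4 (month_end (apply 2% monthly interest)): balance=$368.22 total_interest=$18.22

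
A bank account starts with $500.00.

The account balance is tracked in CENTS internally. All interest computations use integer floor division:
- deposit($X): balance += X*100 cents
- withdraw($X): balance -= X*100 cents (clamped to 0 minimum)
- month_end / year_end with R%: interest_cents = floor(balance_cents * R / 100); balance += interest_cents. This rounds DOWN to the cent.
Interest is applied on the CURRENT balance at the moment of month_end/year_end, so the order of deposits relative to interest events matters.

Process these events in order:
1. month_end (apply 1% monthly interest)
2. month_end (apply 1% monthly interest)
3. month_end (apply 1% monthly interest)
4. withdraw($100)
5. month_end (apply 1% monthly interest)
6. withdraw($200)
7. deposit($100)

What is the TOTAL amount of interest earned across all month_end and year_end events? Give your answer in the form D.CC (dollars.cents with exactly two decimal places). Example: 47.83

Answer: 19.30

Derivation:
After 1 (month_end (apply 1% monthly interest)): balance=$505.00 total_interest=$5.00
After 2 (month_end (apply 1% monthly interest)): balance=$510.05 total_interest=$10.05
After 3 (month_end (apply 1% monthly interest)): balance=$515.15 total_interest=$15.15
After 4 (withdraw($100)): balance=$415.15 total_interest=$15.15
After 5 (month_end (apply 1% monthly interest)): balance=$419.30 total_interest=$19.30
After 6 (withdraw($200)): balance=$219.30 total_interest=$19.30
After 7 (deposit($100)): balance=$319.30 total_interest=$19.30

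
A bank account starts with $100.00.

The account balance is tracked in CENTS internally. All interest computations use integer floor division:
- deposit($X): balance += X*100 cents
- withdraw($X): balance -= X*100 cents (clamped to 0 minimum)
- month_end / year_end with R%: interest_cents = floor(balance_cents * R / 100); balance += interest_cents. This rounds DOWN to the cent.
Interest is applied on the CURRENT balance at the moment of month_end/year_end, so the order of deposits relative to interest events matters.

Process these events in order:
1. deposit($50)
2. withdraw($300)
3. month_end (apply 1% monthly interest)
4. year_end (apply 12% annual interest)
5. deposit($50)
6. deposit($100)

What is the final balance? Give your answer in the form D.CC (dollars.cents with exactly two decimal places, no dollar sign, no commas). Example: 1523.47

After 1 (deposit($50)): balance=$150.00 total_interest=$0.00
After 2 (withdraw($300)): balance=$0.00 total_interest=$0.00
After 3 (month_end (apply 1% monthly interest)): balance=$0.00 total_interest=$0.00
After 4 (year_end (apply 12% annual interest)): balance=$0.00 total_interest=$0.00
After 5 (deposit($50)): balance=$50.00 total_interest=$0.00
After 6 (deposit($100)): balance=$150.00 total_interest=$0.00

Answer: 150.00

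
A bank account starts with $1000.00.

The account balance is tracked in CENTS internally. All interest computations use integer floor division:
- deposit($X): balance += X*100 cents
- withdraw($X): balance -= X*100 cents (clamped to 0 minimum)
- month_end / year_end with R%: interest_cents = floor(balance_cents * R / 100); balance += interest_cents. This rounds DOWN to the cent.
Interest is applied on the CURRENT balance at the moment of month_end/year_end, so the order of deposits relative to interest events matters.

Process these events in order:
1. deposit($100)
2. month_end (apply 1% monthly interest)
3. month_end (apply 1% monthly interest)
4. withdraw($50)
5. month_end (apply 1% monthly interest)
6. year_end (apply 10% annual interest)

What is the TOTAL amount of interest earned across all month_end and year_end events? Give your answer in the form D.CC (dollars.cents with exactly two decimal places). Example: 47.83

After 1 (deposit($100)): balance=$1100.00 total_interest=$0.00
After 2 (month_end (apply 1% monthly interest)): balance=$1111.00 total_interest=$11.00
After 3 (month_end (apply 1% monthly interest)): balance=$1122.11 total_interest=$22.11
After 4 (withdraw($50)): balance=$1072.11 total_interest=$22.11
After 5 (month_end (apply 1% monthly interest)): balance=$1082.83 total_interest=$32.83
After 6 (year_end (apply 10% annual interest)): balance=$1191.11 total_interest=$141.11

Answer: 141.11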